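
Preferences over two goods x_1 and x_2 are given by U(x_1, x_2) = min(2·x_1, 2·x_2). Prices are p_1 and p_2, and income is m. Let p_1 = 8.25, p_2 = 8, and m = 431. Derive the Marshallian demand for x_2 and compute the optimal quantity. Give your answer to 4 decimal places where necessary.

x_2* = 26.5231

With perfect complements, no substitution: consume in ratio x_1:x_2 = 2:2.
Budget: p_1·x_1 + p_2·x_1 = m, so (2·p_1 + 2·p_2)·x_1 = 2·m.
Demand: x_1*(p_1,p_2,m) = 2·m/(2·p_1 + 2·p_2), x_2* = 2·m/(2·p_1 + 2·p_2).
Here 2·8.25 + 2·8 = 32.5, giving x_2* = 26.5231.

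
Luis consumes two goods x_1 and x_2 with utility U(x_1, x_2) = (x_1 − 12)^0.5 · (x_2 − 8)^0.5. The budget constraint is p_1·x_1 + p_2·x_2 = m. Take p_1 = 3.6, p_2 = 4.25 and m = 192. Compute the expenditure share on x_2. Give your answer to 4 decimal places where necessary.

Substituting into the budget: x_1* = 12 + 0.5·(m − 12·p_1 − 8·p_2)/p_1, and x_2* = 8 + 0.5·(…)/p_2.
Discretionary income = 192 − 12·3.6 − 8·4.25 = 114.8; x_1* = 12 + 0.5·114.8/3.6 = 27.9444; x_2* = 8 + 0.5·114.8/4.25 = 21.5059.
Expenditure on x_2: 4.25·21.5059 = 91.4; share = 0.476.

share on x_2 = 0.476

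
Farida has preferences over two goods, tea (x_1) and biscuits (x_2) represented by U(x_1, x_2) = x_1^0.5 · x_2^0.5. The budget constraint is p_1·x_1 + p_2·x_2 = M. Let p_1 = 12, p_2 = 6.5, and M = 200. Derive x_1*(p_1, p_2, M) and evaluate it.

Tangency: MRS = x_2/x_1 = p_1/p_2.
Rearranging, p_2·x_2 = p_1·x_1. Substituting into the budget gives p_1·x_1·(1 + 1) = M.
Demand: x_1*(p_1,p_2,M) = 0.5·M/p_1 and x_2* = 0.5·M/p_2.
At p_1=12, p_2=6.5, M=200: x_1* = 0.5·200/12 = 8.3333.

x_1* = 8.3333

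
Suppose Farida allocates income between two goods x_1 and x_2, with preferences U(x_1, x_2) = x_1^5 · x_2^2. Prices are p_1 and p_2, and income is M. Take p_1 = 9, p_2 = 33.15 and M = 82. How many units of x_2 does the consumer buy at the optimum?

Tangency: MRS = (5/2)·x_2/x_1 = p_1/p_2.
Rearranging, p_2·x_2 = (2/5)·p_1·x_1. Substituting into the budget gives p_1·x_1·(1 + (2/5)) = M.
Demand: x_1*(p_1,p_2,M) = 5/7·M/p_1 and x_2* = 2/7·M/p_2.
At p_1=9, p_2=33.15, M=82: x_2* = 2/7·82/33.15 = 0.7067.

x_2* = 0.7067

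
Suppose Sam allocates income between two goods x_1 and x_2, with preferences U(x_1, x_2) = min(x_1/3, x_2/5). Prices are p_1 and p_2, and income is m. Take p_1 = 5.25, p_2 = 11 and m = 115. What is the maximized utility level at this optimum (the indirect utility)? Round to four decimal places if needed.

V = 1.6254

With perfect complements, no substitution: consume in ratio x_1:x_2 = 3:5.
Budget: p_1·x_1 + p_2·(5/3)·x_1 = m, so (3·p_1 + 5·p_2)·x_1 = 3·m.
Demand: x_1*(p_1,p_2,m) = 3·m/(3·p_1 + 5·p_2), x_2* = 5·m/(3·p_1 + 5·p_2).
Here 3·5.25 + 5·11 = 70.75, giving x_1* = 4.8763 and x_2* = 8.1272.
Utility at the optimum: U(4.8763, 8.1272) = 1.6254.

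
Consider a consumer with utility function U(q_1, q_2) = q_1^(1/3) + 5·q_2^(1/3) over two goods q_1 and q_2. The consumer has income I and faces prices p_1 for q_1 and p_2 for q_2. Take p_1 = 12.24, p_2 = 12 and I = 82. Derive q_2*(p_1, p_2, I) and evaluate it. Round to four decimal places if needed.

From the CES first-order condition, (1/5)·(q_2/q_1)^(2/3) = p_1/p_2.
Solve for the ratio: q_2/q_1 = [5·p_1/p_2]^(1.5).
Substitute q_2 = (q_2/q_1)·q_1 into the budget: q_1* = I/(p_1 + p_2·(q_2/q_1)).
Numerically q_2/q_1 = 11.517422, so q_1* = 82/(12.24 + 12·11.517422) = 0.545 and q_2* = 11.517422·0.545 = 6.2774.

q_2* = 6.2774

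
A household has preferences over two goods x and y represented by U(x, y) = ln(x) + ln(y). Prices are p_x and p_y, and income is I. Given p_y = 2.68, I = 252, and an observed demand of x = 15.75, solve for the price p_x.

The MRS is y/x. Set MRS = p_x/p_y.
So p_y·y = p_x·x; combined with the budget, a share 0.5 of income goes to x.
Demand: x*(p_x,p_y,I) = 0.5·I/p_x and y* = 0.5·I/p_y.
Set x* = 15.75 in the demand function and solve for p_x: p_x = 8.

p_x = 8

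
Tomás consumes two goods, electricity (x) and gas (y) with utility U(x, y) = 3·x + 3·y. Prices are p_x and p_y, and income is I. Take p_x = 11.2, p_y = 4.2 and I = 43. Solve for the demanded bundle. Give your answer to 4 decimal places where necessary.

x* = 0, y* = 10.2381

Perfect substitutes: compare marginal utility per dollar. 3/p_x vs 3/p_y → 0.2679 vs 0.7143.
y gives more utility per dollar, so spend all income on y: y* = I/p_y, x* = 0.
Numerically: x* = 0, y* = 10.2381.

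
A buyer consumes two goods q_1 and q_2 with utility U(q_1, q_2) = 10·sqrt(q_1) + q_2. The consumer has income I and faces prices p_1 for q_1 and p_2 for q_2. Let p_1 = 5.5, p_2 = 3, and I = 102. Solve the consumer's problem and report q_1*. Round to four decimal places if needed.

q_1* = 7.438

Solve: √q_1 = 5·p_2/p_1, so q_1*(p_1,p_2) = (5·p_2/p_1)², and q_2* = (I − p_1·q_1*)/p_2.
Plugging in: q_1* = (5·3/5.5)² = 7.438.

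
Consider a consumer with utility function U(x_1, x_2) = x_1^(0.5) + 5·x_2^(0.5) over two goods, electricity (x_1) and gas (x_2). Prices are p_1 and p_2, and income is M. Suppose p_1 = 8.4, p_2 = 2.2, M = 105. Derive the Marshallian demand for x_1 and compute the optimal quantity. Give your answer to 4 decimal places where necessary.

x_1* = 0.1296

From the CES first-order condition, (1/5)·(x_2/x_1)^(0.5) = p_1/p_2.
Solve for the ratio: x_2/x_1 = [5·p_1/p_2]^(2).
With the ratio pinned down, the budget gives x_1* = M/(p_1 + p_2·(x_2/x_1)) and x_2* = (x_2/x_1)·x_1*.
Numerically x_2/x_1 = 364.46281, so x_1* = 105/(8.4 + 2.2·364.46281) = 0.1296.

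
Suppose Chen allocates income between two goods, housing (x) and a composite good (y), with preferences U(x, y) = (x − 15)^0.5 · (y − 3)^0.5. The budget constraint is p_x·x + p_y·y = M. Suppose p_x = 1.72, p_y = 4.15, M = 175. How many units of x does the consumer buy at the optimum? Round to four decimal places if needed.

MRS = (y−3)/(x−15). Tangency with p_x/p_y gives y−3 = (p_x/p_y)·(x−15).
After buying the subsistence bundle (15, 3), a share 0.5 of the remaining income goes to x: x* = 15 + 0.5·(M − 15p_x − 3p_y)/p_x.
Discretionary income = 175 − 15·1.72 − 3·4.15 = 136.75; x* = 15 + 0.5·136.75/1.72 = 54.7529.

x* = 54.7529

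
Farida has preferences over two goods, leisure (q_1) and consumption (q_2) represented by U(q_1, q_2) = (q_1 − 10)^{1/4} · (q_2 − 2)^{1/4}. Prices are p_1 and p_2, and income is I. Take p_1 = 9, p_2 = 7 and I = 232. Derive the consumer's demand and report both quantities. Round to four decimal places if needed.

q_1* = 17.1111, q_2* = 11.1429

This is Cobb-Douglas in (q_1−10, q_2−2): tangency gives 0.25·p_2·(q_2−2) = 0.25·p_1·(q_1−10).
Substituting into the budget: q_1* = 10 + 0.5·(I − 10·p_1 − 2·p_2)/p_1, and q_2* = 2 + 0.5·(…)/p_2.
Discretionary income = 232 − 10·9 − 2·7 = 128; q_1* = 10 + 0.5·128/9 = 17.1111; q_2* = 2 + 0.5·128/7 = 11.1429.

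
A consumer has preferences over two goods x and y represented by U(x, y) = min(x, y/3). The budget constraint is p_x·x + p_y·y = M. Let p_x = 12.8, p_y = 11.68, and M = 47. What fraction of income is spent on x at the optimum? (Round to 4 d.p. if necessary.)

Leontief preferences: the optimum is at the kink where x/1 = y/3, i.e. y = 3·x.
Budget: p_x·x + p_y·3·x = M, so (p_x + 3·p_y)·x = M.
Demand: x*(p_x,p_y,M) = M/(p_x + 3·p_y), y* = 3·M/(p_x + 3·p_y).
Here 12.8 + 3·11.68 = 47.84, giving x* = 0.9824 and y* = 2.9473.
Expenditure on x: 12.8·0.9824 = 12.5753; share = 0.2676.

share on x = 0.2676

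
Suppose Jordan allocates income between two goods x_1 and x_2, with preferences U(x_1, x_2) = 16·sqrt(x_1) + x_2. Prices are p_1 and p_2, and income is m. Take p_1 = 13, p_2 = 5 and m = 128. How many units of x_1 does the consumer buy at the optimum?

MU_x_1 = 8/√x_1, MU_x_2 = 1. Tangency: 8/√x_1 = p_1/p_2.
Thus x_1* = (8·p_2/p_1)² — independent of m — with the rest of income spent on x_2.
Plugging in: x_1* = (8·5/13)² = 9.4675.

x_1* = 9.4675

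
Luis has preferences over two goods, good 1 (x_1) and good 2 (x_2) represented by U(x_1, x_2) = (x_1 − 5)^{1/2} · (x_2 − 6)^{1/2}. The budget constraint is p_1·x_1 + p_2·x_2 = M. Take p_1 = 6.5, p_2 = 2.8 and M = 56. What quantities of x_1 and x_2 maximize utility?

x_1* = 5.5154, x_2* = 7.1964

This is Cobb-Douglas in (x_1−5, x_2−6): tangency gives 0.5·p_2·(x_2−6) = 0.5·p_1·(x_1−5).
Substituting into the budget: x_1* = 5 + 0.5·(M − 5·p_1 − 6·p_2)/p_1, and x_2* = 6 + 0.5·(…)/p_2.
Discretionary income = 56 − 5·6.5 − 6·2.8 = 6.7; x_1* = 5 + 0.5·6.7/6.5 = 5.5154; x_2* = 6 + 0.5·6.7/2.8 = 7.1964.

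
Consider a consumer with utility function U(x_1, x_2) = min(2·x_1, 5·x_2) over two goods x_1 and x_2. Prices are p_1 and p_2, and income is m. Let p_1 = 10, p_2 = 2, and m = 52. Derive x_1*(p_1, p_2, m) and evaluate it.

Leontief preferences: the optimum is at the kink where x_1/5 = x_2/2, i.e. x_2 = (2/5)·x_1.
Budget: p_1·x_1 + p_2·(2/5)·x_1 = m, so (5·p_1 + 2·p_2)·x_1 = 5·m.
Demand: x_1*(p_1,p_2,m) = 5·m/(5·p_1 + 2·p_2), x_2* = 2·m/(5·p_1 + 2·p_2).
Here 5·10 + 2·2 = 54, giving x_1* = 4.8148.

x_1* = 4.8148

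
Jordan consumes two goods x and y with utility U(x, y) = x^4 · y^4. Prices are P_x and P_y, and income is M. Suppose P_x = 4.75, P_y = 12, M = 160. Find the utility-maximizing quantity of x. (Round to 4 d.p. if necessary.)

x* = 16.8421

At P_x=4.75, P_y=12, M=160: x* = 0.5·160/4.75 = 16.8421.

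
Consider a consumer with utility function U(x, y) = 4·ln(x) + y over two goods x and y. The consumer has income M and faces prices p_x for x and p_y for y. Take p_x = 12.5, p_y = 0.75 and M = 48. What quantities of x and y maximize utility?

MU_x = 4/x, MU_y = 1. Tangency: 4/x = p_x/p_y.
So x*(p_x,p_y) = 4·p_y/p_x, independent of income; and y* = (M − 4·p_y)/p_y.
At the given prices: x* = 4·0.75/12.5 = 0.24, and y* = 60.

x* = 0.24, y* = 60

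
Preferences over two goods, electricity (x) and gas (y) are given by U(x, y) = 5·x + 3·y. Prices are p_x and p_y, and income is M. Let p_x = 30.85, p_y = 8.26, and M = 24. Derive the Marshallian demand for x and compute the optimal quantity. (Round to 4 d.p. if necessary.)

x* = 0

y gives more utility per dollar, so spend all income on y: y* = M/p_y, x* = 0.
Numerically: x* = 0, y* = 2.9056.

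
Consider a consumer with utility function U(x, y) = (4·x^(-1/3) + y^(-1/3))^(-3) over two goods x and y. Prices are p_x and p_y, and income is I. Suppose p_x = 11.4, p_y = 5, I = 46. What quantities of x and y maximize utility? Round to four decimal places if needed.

x* = 3.1335, y* = 2.0556

Numerically y/x = 0.656003, so x* = 46/(11.4 + 5·0.656003) = 3.1335 and y* = 0.656003·3.1335 = 2.0556.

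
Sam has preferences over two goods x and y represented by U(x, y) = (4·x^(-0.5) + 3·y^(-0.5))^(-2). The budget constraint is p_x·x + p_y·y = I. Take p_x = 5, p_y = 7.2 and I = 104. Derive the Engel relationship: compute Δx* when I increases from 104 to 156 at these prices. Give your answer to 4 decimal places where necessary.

MRS = MU_x/MU_y = (4/3)·(y/x)^(1.5). Set equal to p_x/p_y.
Solve for the ratio: y/x = [(3/4)·p_x/p_y]^(2/3).
Substitute y = (y/x)·x into the budget: x* = I/(p_x + p_y·(y/x)).
Numerically y/x = 0.64734, so x* = 104/(5 + 7.2·0.64734) = 10.7651.
At I' = 156: x* = 16.1476. Change: 16.1476 − 10.7651 = 5.3825.

Δx* = 5.3825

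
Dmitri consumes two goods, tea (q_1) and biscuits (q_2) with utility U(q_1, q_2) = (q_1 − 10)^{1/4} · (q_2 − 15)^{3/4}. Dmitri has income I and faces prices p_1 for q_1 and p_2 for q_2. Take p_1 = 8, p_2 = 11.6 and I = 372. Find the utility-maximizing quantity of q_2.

MRS = (1/3)·(q_2−15)/(q_1−10). Tangency with p_1/p_2 gives q_2−15 = 3·(p_1/p_2)·(q_1−10).
Substituting into the budget: q_1* = 10 + 0.25·(I − 10·p_1 − 15·p_2)/p_1, and q_2* = 15 + 0.75·(…)/p_2.
Discretionary income = 372 − 10·8 − 15·11.6 = 118; q_2* = 15 + 0.75·118/11.6 = 22.6293.

q_2* = 22.6293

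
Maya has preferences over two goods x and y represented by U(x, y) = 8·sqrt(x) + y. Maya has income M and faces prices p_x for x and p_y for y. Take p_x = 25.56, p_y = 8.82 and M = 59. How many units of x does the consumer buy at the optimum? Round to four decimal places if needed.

x* = 1.9052

Set MRS = p_x/p_y: 4·x^(−1/2) = p_x/p_y.
Thus x* = (4·p_y/p_x)² — independent of M — with the rest of income spent on y.
Plugging in: x* = (4·8.82/25.56)² = 1.9052.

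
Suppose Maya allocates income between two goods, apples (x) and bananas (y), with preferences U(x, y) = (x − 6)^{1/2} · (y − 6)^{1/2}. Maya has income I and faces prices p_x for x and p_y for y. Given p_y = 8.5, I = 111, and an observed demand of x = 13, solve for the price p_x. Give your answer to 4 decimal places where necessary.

p_x = 3

This is Cobb-Douglas in (x−6, y−6): tangency gives 0.5·p_y·(y−6) = 0.5·p_x·(x−6).
After buying the subsistence bundle (6, 6), a share 0.5 of the remaining income goes to x: x* = 6 + 0.5·(I − 6p_x − 6p_y)/p_x.
Set x* = 13 in the demand function and solve for p_x: p_x = 3.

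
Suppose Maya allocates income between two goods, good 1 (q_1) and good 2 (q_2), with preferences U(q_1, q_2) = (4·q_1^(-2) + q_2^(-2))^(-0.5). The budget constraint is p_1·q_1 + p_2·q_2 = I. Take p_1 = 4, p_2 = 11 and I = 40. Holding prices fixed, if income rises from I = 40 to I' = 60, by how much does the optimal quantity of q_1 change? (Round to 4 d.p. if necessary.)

Δq_1* = 2.2356

From the CES first-order condition, 4·(q_2/q_1)^(3) = p_1/p_2.
Solve for the ratio: q_2/q_1 = [(1/4)·p_1/p_2]^(1/3).
With the ratio pinned down, the budget gives q_1* = I/(p_1 + p_2·(q_2/q_1)) and q_2* = (q_2/q_1)·q_1*.
Numerically q_2/q_1 = 0.449644, so q_1* = 40/(4 + 11·0.449644) = 4.4712.
At I' = 60: q_1* = 6.7068. Change: 6.7068 − 4.4712 = 2.2356.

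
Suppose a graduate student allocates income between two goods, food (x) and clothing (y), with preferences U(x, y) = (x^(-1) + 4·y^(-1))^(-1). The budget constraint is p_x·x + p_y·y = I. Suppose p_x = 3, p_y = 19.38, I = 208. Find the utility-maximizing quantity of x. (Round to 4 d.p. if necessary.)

MU_x ∝ x^(-2), MU_y ∝ 4·y^(-2), so MRS = (1/4)·(y/x)^(2) = p_x/p_y.
Solve for the ratio: y/x = [4·p_x/p_y]^(0.5).
With the ratio pinned down, the budget gives x* = I/(p_x + p_y·(y/x)) and y* = (y/x)·x*.
Numerically y/x = 0.786889, so x* = 208/(3 + 19.38·0.786889) = 11.3973.

x* = 11.3973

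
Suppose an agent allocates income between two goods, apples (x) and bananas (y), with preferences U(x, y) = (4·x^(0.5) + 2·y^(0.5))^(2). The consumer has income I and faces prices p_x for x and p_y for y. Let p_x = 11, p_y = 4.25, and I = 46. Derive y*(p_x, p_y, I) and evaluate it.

Substitute y = (y/x)·x into the budget: x* = I/(p_x + p_y·(y/x)).
Numerically y/x = 1.67474, so x* = 46/(11 + 4.25·1.67474) = 2.539 and y* = 1.67474·2.539 = 4.2521.

y* = 4.2521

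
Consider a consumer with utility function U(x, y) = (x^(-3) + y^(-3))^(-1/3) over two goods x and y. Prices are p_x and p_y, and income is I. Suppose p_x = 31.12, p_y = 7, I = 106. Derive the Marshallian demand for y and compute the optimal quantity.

From the CES first-order condition, (y/x)^(4) = p_x/p_y.
Hence y/x = (p_x/p_y)^(1/(4)), i.e. raised to the 0.25 power.
With the ratio pinned down, the budget gives x* = I/(p_x + p_y·(y/x)) and y* = (y/x)·x*.
Numerically y/x = 1.452063, so x* = 106/(31.12 + 7·1.452063) = 2.5676 and y* = 1.452063·2.5676 = 3.7282.

y* = 3.7282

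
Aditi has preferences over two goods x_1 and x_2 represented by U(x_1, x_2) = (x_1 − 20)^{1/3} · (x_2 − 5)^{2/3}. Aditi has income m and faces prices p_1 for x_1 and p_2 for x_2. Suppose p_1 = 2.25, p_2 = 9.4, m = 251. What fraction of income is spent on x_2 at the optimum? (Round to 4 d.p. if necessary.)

share on x_2 = 0.6096

This is Cobb-Douglas in (x_1−20, x_2−5): tangency gives 1/3·p_2·(x_2−5) = 2/3·p_1·(x_1−20).
After buying the subsistence bundle (20, 5), a share 1/3 of the remaining income goes to x_1: x_1* = 20 + 1/3·(m − 20p_1 − 5p_2)/p_1.
Discretionary income = 251 − 20·2.25 − 5·9.4 = 159; x_1* = 20 + 1/3·159/2.25 = 43.5556; x_2* = 5 + 2/3·159/9.4 = 16.2766.
Expenditure on x_2: 9.4·16.2766 = 153; share = 0.6096.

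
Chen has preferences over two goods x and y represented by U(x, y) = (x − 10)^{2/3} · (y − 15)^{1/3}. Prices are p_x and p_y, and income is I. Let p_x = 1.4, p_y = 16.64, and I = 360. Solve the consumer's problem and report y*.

y* = 16.9311

Let x' = x−10, y' = y−15. MRS = 2·y'/x' = p_x/p_y.
After buying the subsistence bundle (10, 15), a share 2/3 of the remaining income goes to x: x* = 10 + 2/3·(I − 10p_x − 15p_y)/p_x.
Discretionary income = 360 − 10·1.4 − 15·16.64 = 96.4; y* = 15 + 1/3·96.4/16.64 = 16.9311.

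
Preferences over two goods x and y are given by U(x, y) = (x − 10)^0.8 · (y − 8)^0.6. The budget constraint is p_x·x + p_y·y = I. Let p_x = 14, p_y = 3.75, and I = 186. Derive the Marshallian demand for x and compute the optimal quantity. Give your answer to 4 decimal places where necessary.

Let x' = x−10, y' = y−8. MRS = (4/3)·y'/x' = p_x/p_y.
After buying the subsistence bundle (10, 8), a share 4/7 of the remaining income goes to x: x* = 10 + 4/7·(I − 10p_x − 8p_y)/p_x.
Discretionary income = 186 − 10·14 − 8·3.75 = 16; x* = 10 + 4/7·16/14 = 10.6531.

x* = 10.6531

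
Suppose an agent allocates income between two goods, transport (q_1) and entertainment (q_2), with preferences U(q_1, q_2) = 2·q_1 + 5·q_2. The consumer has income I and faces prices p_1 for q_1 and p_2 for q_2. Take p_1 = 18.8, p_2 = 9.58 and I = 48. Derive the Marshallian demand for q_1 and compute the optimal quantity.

Perfect substitutes: compare marginal utility per dollar. 2/p_1 vs 5/p_2 → 0.1064 vs 0.5219.
q_2 gives more utility per dollar, so spend all income on q_2: q_2* = I/p_2, q_1* = 0.
Numerically: q_1* = 0, q_2* = 5.0104.

q_1* = 0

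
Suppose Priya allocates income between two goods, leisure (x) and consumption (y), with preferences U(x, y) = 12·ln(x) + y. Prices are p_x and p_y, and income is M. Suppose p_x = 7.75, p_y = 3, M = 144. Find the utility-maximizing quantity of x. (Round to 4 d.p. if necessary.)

x* = 4.6452

MU_x = 12/x, MU_y = 1. Tangency: 12/x = p_x/p_y.
So x*(p_x,p_y) = 12·p_y/p_x, independent of income; and y* = (M − 12·p_y)/p_y.
At the given prices: x* = 12·3/7.75 = 4.6452.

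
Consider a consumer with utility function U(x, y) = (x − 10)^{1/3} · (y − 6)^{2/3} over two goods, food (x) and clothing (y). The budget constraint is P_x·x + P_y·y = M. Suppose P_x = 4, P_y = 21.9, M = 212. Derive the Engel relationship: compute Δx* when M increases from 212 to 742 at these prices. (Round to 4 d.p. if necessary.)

This is Cobb-Douglas in (x−10, y−6): tangency gives 1/3·P_y·(y−6) = 2/3·P_x·(x−10).
After buying the subsistence bundle (10, 6), a share 1/3 of the remaining income goes to x: x* = 10 + 1/3·(M − 10P_x − 6P_y)/P_x.
Discretionary income = 212 − 10·4 − 6·21.9 = 40.6; x* = 10 + 1/3·40.6/4 = 13.3833.
At M' = 742: x* = 57.55. Change: 57.55 − 13.3833 = 44.1667.

Δx* = 44.1667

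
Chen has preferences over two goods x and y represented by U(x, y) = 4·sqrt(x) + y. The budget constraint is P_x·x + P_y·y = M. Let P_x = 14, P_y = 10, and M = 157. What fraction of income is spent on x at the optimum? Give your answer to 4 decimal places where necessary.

Plugging in: x* = (2·10/14)² = 2.0408, y* = 12.8429.
Expenditure on x: 14·2.0408 = 28.5714; share = 0.182.

share on x = 0.182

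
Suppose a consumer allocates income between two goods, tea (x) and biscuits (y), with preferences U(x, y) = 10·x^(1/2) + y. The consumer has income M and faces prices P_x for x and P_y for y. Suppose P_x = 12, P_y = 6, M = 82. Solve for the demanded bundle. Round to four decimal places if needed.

Utility is quasi-linear in y; the FOC for x is 5/√x = P_x/P_y.
Solve: √x = 5·P_y/P_x, so x*(P_x,P_y) = (5·P_y/P_x)², and y* = (M − P_x·x*)/P_y.
Plugging in: x* = (5·6/12)² = 6.25, y* = 1.1667.

x* = 6.25, y* = 1.1667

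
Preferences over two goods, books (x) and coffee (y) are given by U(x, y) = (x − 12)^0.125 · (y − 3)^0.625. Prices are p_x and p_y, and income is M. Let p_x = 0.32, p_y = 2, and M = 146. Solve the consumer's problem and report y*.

y* = 59.7333

This is Cobb-Douglas in (x−12, y−3): tangency gives 0.125·p_y·(y−3) = 0.625·p_x·(x−12).
Substituting into the budget: x* = 12 + 1/6·(M − 12·p_x − 3·p_y)/p_x, and y* = 3 + 5/6·(…)/p_y.
Discretionary income = 146 − 12·0.32 − 3·2 = 136.16; y* = 3 + 5/6·136.16/2 = 59.7333.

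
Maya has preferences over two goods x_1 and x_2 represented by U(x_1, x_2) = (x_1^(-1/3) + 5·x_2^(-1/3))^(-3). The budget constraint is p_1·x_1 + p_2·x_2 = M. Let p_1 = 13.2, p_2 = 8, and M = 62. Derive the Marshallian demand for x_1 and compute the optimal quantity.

x_1* = 1.189

MRS = MU_x_1/MU_x_2 = (1/5)·(x_2/x_1)^(4/3). Set equal to p_1/p_2.
Hence x_2/x_1 = (5·p_1/p_2)^(1/(4/3)), i.e. raised to the 0.75 power.
Substitute x_2 = (x_2/x_1)·x_1 into the budget: x_1* = M/(p_1 + p_2·(x_2/x_1)).
Numerically x_2/x_1 = 4.867887, so x_1* = 62/(13.2 + 8·4.867887) = 1.189.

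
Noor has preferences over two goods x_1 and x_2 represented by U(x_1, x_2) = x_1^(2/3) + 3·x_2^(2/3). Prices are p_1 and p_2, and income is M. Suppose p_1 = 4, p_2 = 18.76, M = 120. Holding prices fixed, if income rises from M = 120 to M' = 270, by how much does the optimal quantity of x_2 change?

From the CES first-order condition, (1/3)·(x_2/x_1)^(1/3) = p_1/p_2.
Hence x_2/x_1 = (3·p_1/p_2)^(1/(1/3)), i.e. raised to the 3 power.
Substitute x_2 = (x_2/x_1)·x_1 into the budget: x_1* = M/(p_1 + p_2·(x_2/x_1)).
Numerically x_2/x_1 = 0.261725, so x_1* = 120/(4 + 18.76·0.261725) = 13.4681 and x_2* = 0.261725·13.4681 = 3.5249.
At M' = 270: x_2* = 7.9311. Change: 7.9311 − 3.5249 = 4.4062.

Δx_2* = 4.4062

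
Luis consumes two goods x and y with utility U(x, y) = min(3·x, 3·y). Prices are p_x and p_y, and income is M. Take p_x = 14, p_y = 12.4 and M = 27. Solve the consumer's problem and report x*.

Leontief preferences: the optimum is at the kink where x/3 = y/3, i.e. y = x.
Budget: p_x·x + p_y·x = M, so (3·p_x + 3·p_y)·x = 3·M.
Demand: x*(p_x,p_y,M) = 3·M/(3·p_x + 3·p_y), y* = 3·M/(3·p_x + 3·p_y).
Here 3·14 + 3·12.4 = 79.2, giving x* = 1.0227.

x* = 1.0227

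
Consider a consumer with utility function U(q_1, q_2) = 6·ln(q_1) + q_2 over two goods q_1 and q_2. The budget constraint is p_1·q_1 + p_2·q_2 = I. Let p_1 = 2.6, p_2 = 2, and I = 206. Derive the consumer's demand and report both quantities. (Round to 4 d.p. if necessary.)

So q_1*(p_1,p_2) = 6·p_2/p_1, independent of income; and q_2* = (I − 6·p_2)/p_2.
At the given prices: q_1* = 6·2/2.6 = 4.6154, and q_2* = 97.

q_1* = 4.6154, q_2* = 97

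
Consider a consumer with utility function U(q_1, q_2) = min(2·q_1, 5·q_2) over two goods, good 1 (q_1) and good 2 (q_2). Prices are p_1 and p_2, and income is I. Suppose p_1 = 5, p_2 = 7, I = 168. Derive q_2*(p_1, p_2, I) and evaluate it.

q_2* = 8.6154

Leontief preferences: the optimum is at the kink where q_1/5 = q_2/2, i.e. q_2 = (2/5)·q_1.
Budget: p_1·q_1 + p_2·(2/5)·q_1 = I, so (5·p_1 + 2·p_2)·q_1 = 5·I.
Demand: q_1*(p_1,p_2,I) = 5·I/(5·p_1 + 2·p_2), q_2* = 2·I/(5·p_1 + 2·p_2).
Here 5·5 + 2·7 = 39, giving q_2* = 8.6154.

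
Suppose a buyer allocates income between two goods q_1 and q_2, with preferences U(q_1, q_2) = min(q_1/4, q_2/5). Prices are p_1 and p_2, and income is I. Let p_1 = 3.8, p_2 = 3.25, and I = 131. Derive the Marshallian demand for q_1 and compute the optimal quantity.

With perfect complements, no substitution: consume in ratio q_1:q_2 = 4:5.
Budget: p_1·q_1 + p_2·(5/4)·q_1 = I, so (4·p_1 + 5·p_2)·q_1 = 4·I.
Demand: q_1*(p_1,p_2,I) = 4·I/(4·p_1 + 5·p_2), q_2* = 5·I/(4·p_1 + 5·p_2).
Here 4·3.8 + 5·3.25 = 31.45, giving q_1* = 16.6614.

q_1* = 16.6614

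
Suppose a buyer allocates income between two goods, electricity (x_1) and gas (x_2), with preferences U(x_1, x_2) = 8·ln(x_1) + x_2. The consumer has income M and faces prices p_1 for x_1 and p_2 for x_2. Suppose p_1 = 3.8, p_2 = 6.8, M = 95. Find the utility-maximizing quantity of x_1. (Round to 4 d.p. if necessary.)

Set MRS = p_1/p_2: (8/x_1)/1 = p_1/p_2.
So x_1*(p_1,p_2) = 8·p_2/p_1, independent of income; and x_2* = (M − 8·p_2)/p_2.
At the given prices: x_1* = 8·6.8/3.8 = 14.3158.

x_1* = 14.3158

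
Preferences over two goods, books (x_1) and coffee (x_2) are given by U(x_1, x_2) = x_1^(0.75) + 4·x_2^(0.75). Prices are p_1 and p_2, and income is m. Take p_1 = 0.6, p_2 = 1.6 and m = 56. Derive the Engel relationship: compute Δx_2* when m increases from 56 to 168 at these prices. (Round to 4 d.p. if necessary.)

Δx_2* = 65.1724

Substitute x_2 = (x_2/x_1)·x_1 into the budget: x_1* = m/(p_1 + p_2·(x_2/x_1)).
Numerically x_2/x_1 = 5.0625, so x_1* = 56/(0.6 + 1.6·5.0625) = 6.4368 and x_2* = 5.0625·6.4368 = 32.5862.
At m' = 168: x_2* = 97.7586. Change: 97.7586 − 32.5862 = 65.1724.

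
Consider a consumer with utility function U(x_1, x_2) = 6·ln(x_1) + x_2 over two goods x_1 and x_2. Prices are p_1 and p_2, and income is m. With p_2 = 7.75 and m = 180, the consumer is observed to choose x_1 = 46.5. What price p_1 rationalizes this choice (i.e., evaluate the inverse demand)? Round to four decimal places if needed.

p_1 = 1

MU_x_1 = 6/x_1, MU_x_2 = 1. Tangency: 6/x_1 = p_1/p_2.
So x_1*(p_1,p_2) = 6·p_2/p_1, independent of income; and x_2* = (m − 6·p_2)/p_2.
Set x_1* = 46.5 in the demand function and solve for p_1: p_1 = 1.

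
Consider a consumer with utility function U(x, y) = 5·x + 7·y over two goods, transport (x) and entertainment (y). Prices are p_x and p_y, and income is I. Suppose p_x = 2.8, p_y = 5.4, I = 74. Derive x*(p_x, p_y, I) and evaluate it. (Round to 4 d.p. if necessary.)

Numerically: x* = 26.4286, y* = 0.

x* = 26.4286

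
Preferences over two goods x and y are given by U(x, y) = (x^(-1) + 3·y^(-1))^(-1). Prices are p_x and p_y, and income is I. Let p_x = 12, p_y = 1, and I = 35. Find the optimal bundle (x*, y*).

x* = 1.9444, y* = 11.6667

Substitute y = (y/x)·x into the budget: x* = I/(p_x + p_y·(y/x)).
Numerically y/x = 6, so x* = 35/(12 + 1·6) = 1.9444 and y* = 6·1.9444 = 11.6667.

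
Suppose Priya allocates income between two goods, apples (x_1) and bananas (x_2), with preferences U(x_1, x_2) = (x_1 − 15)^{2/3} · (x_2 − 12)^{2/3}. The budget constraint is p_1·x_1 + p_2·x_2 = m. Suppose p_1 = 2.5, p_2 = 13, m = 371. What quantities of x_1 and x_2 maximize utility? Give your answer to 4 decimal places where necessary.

After buying the subsistence bundle (15, 12), a share 0.5 of the remaining income goes to x_1: x_1* = 15 + 0.5·(m − 15p_1 − 12p_2)/p_1.
Discretionary income = 371 − 15·2.5 − 12·13 = 177.5; x_1* = 15 + 0.5·177.5/2.5 = 50.5; x_2* = 12 + 0.5·177.5/13 = 18.8269.

x_1* = 50.5, x_2* = 18.8269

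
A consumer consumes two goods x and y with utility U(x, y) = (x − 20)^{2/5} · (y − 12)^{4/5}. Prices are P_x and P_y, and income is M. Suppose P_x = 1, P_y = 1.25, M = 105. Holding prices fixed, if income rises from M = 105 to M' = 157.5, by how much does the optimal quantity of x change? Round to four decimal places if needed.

This is Cobb-Douglas in (x−20, y−12): tangency gives 0.4·P_y·(y−12) = 0.8·P_x·(x−20).
Substituting into the budget: x* = 20 + 1/3·(M − 20·P_x − 12·P_y)/P_x, and y* = 12 + 2/3·(…)/P_y.
Discretionary income = 105 − 20·1 − 12·1.25 = 70; x* = 20 + 1/3·70/1 = 43.3333.
At M' = 157.5: x* = 60.8333. Change: 60.8333 − 43.3333 = 17.5.

Δx* = 17.5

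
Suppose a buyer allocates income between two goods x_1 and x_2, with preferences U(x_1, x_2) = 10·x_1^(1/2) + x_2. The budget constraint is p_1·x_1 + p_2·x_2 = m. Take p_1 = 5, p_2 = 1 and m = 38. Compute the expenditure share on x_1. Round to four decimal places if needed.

MU_x_1 = 5/√x_1, MU_x_2 = 1. Tangency: 5/√x_1 = p_1/p_2.
Thus x_1* = (5·p_2/p_1)² — independent of m — with the rest of income spent on x_2.
Plugging in: x_1* = (5·1/5)² = 1, x_2* = 33.
Expenditure on x_1: 5·1 = 5; share = 0.1316.

share on x_1 = 0.1316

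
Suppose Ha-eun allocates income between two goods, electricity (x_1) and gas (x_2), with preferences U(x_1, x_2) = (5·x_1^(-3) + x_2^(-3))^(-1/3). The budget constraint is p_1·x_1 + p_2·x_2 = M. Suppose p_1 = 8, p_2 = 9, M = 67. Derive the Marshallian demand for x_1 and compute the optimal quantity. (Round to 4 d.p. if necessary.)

x_1* = 4.8396

MRS = MU_x_1/MU_x_2 = 5·(x_2/x_1)^(4). Set equal to p_1/p_2.
Hence x_2/x_1 = ((1/5)·p_1/p_2)^(1/(4)), i.e. raised to the 0.25 power.
Substitute x_2 = (x_2/x_1)·x_1 into the budget: x_1* = M/(p_1 + p_2·(x_2/x_1)).
Numerically x_2/x_1 = 0.649336, so x_1* = 67/(8 + 9·0.649336) = 4.8396.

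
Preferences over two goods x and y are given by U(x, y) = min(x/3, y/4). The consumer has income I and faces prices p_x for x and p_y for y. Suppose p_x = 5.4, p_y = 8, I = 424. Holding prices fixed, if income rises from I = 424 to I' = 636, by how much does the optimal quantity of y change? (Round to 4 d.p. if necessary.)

Demand: x*(p_x,p_y,I) = 3·I/(3·p_x + 4·p_y), y* = 4·I/(3·p_x + 4·p_y).
Here 3·5.4 + 4·8 = 48.2, giving y* = 35.1867.
At I' = 636: y* = 52.7801. Change: 52.7801 − 35.1867 = 17.5934.

Δy* = 17.5934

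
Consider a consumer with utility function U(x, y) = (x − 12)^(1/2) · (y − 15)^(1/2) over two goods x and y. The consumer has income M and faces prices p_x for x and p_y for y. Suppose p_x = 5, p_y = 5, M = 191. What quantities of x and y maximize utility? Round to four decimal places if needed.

MRS = (y−15)/(x−12). Tangency with p_x/p_y gives y−15 = (p_x/p_y)·(x−12).
Substituting into the budget: x* = 12 + 0.5·(M − 12·p_x − 15·p_y)/p_x, and y* = 15 + 0.5·(…)/p_y.
Discretionary income = 191 − 12·5 − 15·5 = 56; x* = 12 + 0.5·56/5 = 17.6; y* = 15 + 0.5·56/5 = 20.6.

x* = 17.6, y* = 20.6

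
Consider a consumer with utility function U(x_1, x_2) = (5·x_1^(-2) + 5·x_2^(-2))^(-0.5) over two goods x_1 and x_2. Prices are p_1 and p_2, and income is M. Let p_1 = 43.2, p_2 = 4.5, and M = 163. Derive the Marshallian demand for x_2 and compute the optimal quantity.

From the CES first-order condition, (x_2/x_1)^(3) = p_1/p_2.
Solve for the ratio: x_2/x_1 = [p_1/p_2]^(1/3).
Substitute x_2 = (x_2/x_1)·x_1 into the budget: x_1* = M/(p_1 + p_2·(x_2/x_1)).
Numerically x_2/x_1 = 2.125317, so x_1* = 163/(43.2 + 4.5·2.125317) = 3.0892 and x_2* = 2.125317·3.0892 = 6.5656.

x_2* = 6.5656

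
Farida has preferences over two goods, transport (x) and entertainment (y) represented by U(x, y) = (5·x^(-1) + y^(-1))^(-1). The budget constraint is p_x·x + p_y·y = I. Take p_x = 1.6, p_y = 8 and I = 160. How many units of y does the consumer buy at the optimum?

y* = 10

MRS = MU_x/MU_y = 5·(y/x)^(2). Set equal to p_x/p_y.
Solve for the ratio: y/x = [(1/5)·p_x/p_y]^(0.5).
Substitute y = (y/x)·x into the budget: x* = I/(p_x + p_y·(y/x)).
Numerically y/x = 0.2, so x* = 160/(1.6 + 8·0.2) = 50 and y* = 0.2·50 = 10.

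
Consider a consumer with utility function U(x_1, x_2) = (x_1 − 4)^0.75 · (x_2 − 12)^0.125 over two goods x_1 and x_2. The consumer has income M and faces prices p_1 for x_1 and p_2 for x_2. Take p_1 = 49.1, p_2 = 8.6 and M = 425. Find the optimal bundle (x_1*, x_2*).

MRS = 6·(x_2−12)/(x_1−4). Tangency with p_1/p_2 gives x_2−12 = (1/6)·(p_1/p_2)·(x_1−4).
Substituting into the budget: x_1* = 4 + 6/7·(M − 4·p_1 − 12·p_2)/p_1, and x_2* = 12 + 1/7·(…)/p_2.
Discretionary income = 425 − 4·49.1 − 12·8.6 = 125.4; x_1* = 4 + 6/7·125.4/49.1 = 6.1891; x_2* = 12 + 1/7·125.4/8.6 = 14.0831.

x_1* = 6.1891, x_2* = 14.0831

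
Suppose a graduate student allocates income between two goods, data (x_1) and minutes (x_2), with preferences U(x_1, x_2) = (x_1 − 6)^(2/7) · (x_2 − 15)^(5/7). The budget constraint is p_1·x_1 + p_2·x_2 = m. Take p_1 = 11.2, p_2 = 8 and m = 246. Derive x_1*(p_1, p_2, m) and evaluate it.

x_1* = 7.5

MRS = (2/5)·(x_2−15)/(x_1−6). Tangency with p_1/p_2 gives x_2−15 = (5/2)·(p_1/p_2)·(x_1−6).
After buying the subsistence bundle (6, 15), a share 2/7 of the remaining income goes to x_1: x_1* = 6 + 2/7·(m − 6p_1 − 15p_2)/p_1.
Discretionary income = 246 − 6·11.2 − 15·8 = 58.8; x_1* = 6 + 2/7·58.8/11.2 = 7.5.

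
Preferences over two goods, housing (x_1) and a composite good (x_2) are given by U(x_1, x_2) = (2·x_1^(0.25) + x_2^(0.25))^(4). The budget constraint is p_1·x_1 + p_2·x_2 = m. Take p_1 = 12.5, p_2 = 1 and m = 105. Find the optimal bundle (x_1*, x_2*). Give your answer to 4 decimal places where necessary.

x_1* = 4.3727, x_2* = 50.3412

MRS = MU_x_1/MU_x_2 = 2·(x_2/x_1)^(0.75). Set equal to p_1/p_2.
Solve for the ratio: x_2/x_1 = [(1/2)·p_1/p_2]^(4/3).
Substitute x_2 = (x_2/x_1)·x_1 into the budget: x_1* = m/(p_1 + p_2·(x_2/x_1)).
Numerically x_2/x_1 = 11.512598, so x_1* = 105/(12.5 + 1·11.512598) = 4.3727 and x_2* = 11.512598·4.3727 = 50.3412.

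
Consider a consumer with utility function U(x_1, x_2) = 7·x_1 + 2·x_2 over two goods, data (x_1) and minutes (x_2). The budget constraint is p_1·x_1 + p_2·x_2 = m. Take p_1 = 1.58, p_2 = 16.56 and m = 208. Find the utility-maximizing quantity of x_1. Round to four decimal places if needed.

x_1* = 131.6456

Linear utility — the consumer picks whichever good has higher MU/price: 7/1.58 = 4.4304 vs 2/16.56 = 0.1208.
x_1 gives more utility per dollar, so spend all income on x_1: x_1* = m/p_1, x_2* = 0.
Numerically: x_1* = 131.6456, x_2* = 0.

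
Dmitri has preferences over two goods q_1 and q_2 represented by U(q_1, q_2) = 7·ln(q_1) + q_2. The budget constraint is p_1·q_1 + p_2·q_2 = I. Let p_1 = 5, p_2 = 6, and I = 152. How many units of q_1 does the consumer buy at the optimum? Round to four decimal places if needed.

MU_q_1 = 7/q_1, MU_q_2 = 1. Tangency: 7/q_1 = p_1/p_2.
So q_1*(p_1,p_2) = 7·p_2/p_1, independent of income; and q_2* = (I − 7·p_2)/p_2.
At the given prices: q_1* = 7·6/5 = 8.4.

q_1* = 8.4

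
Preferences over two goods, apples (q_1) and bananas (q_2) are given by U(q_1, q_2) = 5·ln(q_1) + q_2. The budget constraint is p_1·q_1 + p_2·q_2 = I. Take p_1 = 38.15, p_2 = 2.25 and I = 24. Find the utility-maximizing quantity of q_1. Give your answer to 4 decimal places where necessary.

q_1* = 0.2949

Set MRS = p_1/p_2: (5/q_1)/1 = p_1/p_2.
So q_1*(p_1,p_2) = 5·p_2/p_1, independent of income; and q_2* = (I − 5·p_2)/p_2.
At the given prices: q_1* = 5·2.25/38.15 = 0.2949.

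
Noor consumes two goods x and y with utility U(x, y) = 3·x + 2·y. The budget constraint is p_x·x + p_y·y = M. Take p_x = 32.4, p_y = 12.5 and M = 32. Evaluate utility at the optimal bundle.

y gives more utility per dollar, so spend all income on y: y* = M/p_y, x* = 0.
Numerically: x* = 0, y* = 2.56.
Utility at the optimum: U(0, 2.56) = 5.12.

V = 5.12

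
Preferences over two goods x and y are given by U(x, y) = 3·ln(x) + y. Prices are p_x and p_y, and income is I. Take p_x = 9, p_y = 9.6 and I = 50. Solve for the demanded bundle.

x* = 3.2, y* = 2.2083

Set MRS = p_x/p_y: (3/x)/1 = p_x/p_y.
So x*(p_x,p_y) = 3·p_y/p_x, independent of income; and y* = (I − 3·p_y)/p_y.
At the given prices: x* = 3·9.6/9 = 3.2, and y* = 2.2083.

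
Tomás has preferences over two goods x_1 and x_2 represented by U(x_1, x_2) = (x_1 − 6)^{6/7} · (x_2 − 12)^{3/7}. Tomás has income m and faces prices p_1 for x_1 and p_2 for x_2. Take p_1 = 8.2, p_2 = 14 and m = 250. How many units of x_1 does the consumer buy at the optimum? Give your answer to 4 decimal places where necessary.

x_1* = 8.6667

This is Cobb-Douglas in (x_1−6, x_2−12): tangency gives 6/7·p_2·(x_2−12) = 3/7·p_1·(x_1−6).
Substituting into the budget: x_1* = 6 + 2/3·(m − 6·p_1 − 12·p_2)/p_1, and x_2* = 12 + 1/3·(…)/p_2.
Discretionary income = 250 − 6·8.2 − 12·14 = 32.8; x_1* = 6 + 2/3·32.8/8.2 = 8.6667.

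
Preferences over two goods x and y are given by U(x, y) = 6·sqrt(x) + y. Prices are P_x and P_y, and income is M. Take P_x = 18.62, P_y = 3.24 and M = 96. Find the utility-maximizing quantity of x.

x* = 0.2725

Utility is quasi-linear in y; the FOC for x is 3/√x = P_x/P_y.
Solve: √x = 3·P_y/P_x, so x*(P_x,P_y) = (3·P_y/P_x)², and y* = (M − P_x·x*)/P_y.
Plugging in: x* = (3·3.24/18.62)² = 0.2725.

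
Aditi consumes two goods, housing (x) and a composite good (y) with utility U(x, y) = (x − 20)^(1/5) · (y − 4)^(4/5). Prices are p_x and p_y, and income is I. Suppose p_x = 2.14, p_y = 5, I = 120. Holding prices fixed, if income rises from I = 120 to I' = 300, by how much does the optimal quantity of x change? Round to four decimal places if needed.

This is Cobb-Douglas in (x−20, y−4): tangency gives 0.2·p_y·(y−4) = 0.8·p_x·(x−20).
Substituting into the budget: x* = 20 + 0.2·(I − 20·p_x − 4·p_y)/p_x, and y* = 4 + 0.8·(…)/p_y.
Discretionary income = 120 − 20·2.14 − 4·5 = 57.2; x* = 20 + 0.2·57.2/2.14 = 25.3458.
At I' = 300: x* = 42.1682. Change: 42.1682 − 25.3458 = 16.8224.

Δx* = 16.8224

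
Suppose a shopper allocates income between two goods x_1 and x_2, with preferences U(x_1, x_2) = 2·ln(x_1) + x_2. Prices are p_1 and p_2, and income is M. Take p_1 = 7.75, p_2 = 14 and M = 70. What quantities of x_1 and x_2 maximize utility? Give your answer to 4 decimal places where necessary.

x_1* = 3.6129, x_2* = 3

Set MRS = p_1/p_2: (2/x_1)/1 = p_1/p_2.
So x_1*(p_1,p_2) = 2·p_2/p_1, independent of income; and x_2* = (M − 2·p_2)/p_2.
At the given prices: x_1* = 2·14/7.75 = 3.6129, and x_2* = 3.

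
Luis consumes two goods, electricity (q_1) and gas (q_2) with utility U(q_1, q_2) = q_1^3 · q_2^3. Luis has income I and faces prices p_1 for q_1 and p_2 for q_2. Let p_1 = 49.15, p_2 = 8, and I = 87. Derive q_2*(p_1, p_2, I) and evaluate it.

Tangency: MRS = q_2/q_1 = p_1/p_2.
Rearranging, p_2·q_2 = p_1·q_1. Substituting into the budget gives p_1·q_1·(1 + 1) = I.
Demand: q_1*(p_1,p_2,I) = 0.5·I/p_1 and q_2* = 0.5·I/p_2.
At p_1=49.15, p_2=8, I=87: q_2* = 0.5·87/8 = 5.4375.

q_2* = 5.4375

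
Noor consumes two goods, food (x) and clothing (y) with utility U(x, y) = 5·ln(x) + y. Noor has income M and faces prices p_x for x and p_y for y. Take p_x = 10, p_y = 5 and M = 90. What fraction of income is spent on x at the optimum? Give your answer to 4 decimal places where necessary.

MU_x = 5/x, MU_y = 1. Tangency: 5/x = p_x/p_y.
So x*(p_x,p_y) = 5·p_y/p_x, independent of income; and y* = (M − 5·p_y)/p_y.
At the given prices: x* = 5·5/10 = 2.5, and y* = 13.
Expenditure on x: 10·2.5 = 25; share = 0.2778.

share on x = 0.2778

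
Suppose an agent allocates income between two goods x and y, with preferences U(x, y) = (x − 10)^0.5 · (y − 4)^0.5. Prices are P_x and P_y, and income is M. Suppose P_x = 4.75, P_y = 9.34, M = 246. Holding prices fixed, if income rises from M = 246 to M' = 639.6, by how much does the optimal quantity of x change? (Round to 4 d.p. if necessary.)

Δx* = 41.4316

MRS = (y−4)/(x−10). Tangency with P_x/P_y gives y−4 = (P_x/P_y)·(x−10).
Substituting into the budget: x* = 10 + 0.5·(M − 10·P_x − 4·P_y)/P_x, and y* = 4 + 0.5·(…)/P_y.
Discretionary income = 246 − 10·4.75 − 4·9.34 = 161.14; x* = 10 + 0.5·161.14/4.75 = 26.9621.
At M' = 639.6: x* = 68.3937. Change: 68.3937 − 26.9621 = 41.4316.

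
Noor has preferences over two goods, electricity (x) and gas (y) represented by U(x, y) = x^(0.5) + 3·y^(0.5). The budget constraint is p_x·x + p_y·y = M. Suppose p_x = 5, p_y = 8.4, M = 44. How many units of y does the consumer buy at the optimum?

y* = 4.4141

From the CES first-order condition, (1/3)·(y/x)^(0.5) = p_x/p_y.
Solve for the ratio: y/x = [3·p_x/p_y]^(2).
Substitute y = (y/x)·x into the budget: x* = M/(p_x + p_y·(y/x)).
Numerically y/x = 3.188776, so x* = 44/(5 + 8.4·3.188776) = 1.3843 and y* = 3.188776·1.3843 = 4.4141.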